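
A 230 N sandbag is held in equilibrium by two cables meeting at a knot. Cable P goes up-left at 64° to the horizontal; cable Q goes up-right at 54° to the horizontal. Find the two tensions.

T_P = 153.1 N, T_Q = 114.2 N

ΣF_x = 0: −T_P·cos64° + T_Q·cos54° = 0 → T_Q = 0.745802·T_P.
ΣF_y = 0: T_P·sin64° + T_Q·sin54° = 230.
Substitute: T_P·(0.898794 + 0.745802·0.809017) = 230 → T_P = 153.113 ≈ 153.1 N.
Then T_Q = 0.745802 × 153.113 = 114.2 N.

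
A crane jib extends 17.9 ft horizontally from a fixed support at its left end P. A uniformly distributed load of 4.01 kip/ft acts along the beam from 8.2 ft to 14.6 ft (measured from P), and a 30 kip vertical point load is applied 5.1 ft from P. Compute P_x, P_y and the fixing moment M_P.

Resultant of the distributed load: 4.01 × 6.4 = 25.664 kip at 11.4 ft from P.
ΣF_x = 0: P_x = 0.
ΣF_y = 0: P_y − 4.01·6.4 − 30 = 0 → P_y = 55.66 kip.
ΣM about P: M_P − (4.01·6.4)·11.4 − 30·5.1 = 0 → M_P = 445.6 kip·ft.

P_x = 0, P_y = 55.66 kip, M_P = 445.6 kip·ft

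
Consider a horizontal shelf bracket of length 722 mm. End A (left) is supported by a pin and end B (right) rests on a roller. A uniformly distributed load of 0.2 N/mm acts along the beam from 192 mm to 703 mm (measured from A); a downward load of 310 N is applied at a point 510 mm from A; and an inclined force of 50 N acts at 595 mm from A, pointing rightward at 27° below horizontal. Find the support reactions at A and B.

Resultant of the distributed load: 0.2 × 511 = 102.2 N at 447.5 mm from A.
ΣM about A: B_y·722 − (0.2·511)·447.5 − 310·510 − 50·sin27°·595 = 0 → B_y = 217341/722 = 301.026 ≈ 301.0 N.
ΣF_y = 0: A_y + 301.026 − 0.2·511 − 310 − 50·sin27° = 0 → A_y = 133.9 N.
ΣF_x = 0: A_x + 50·cos27° = 0 → A_x = -44.55 N.

A_x = -44.55 N, A_y = 133.9 N, B_y = 301.0 N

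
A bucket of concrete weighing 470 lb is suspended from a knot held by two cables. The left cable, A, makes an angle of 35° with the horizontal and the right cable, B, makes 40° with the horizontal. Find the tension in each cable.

T_A = 372.7 lb, T_B = 398.6 lb

ΣF_x = 0: −T_A·cos35° + T_B·cos40° = 0 → T_B = 1.06933·T_A.
ΣF_y = 0: T_A·sin35° + T_B·sin40° = 470.
Substitute: T_A·(0.573576 + 1.06933·0.642788) = 470 → T_A = 372.741 ≈ 372.7 lb.
Then T_B = 1.06933 × 372.741 = 398.6 lb.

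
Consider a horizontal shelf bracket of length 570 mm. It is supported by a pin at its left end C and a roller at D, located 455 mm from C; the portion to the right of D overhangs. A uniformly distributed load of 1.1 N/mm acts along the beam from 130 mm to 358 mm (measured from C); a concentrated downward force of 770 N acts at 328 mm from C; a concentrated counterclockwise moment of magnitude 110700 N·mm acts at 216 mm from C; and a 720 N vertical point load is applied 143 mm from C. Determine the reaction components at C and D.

C_x = 0, C_y = 1068 N, D_y = 672.6 N

Resultant of the distributed load: 1.1 × 228 = 250.8 N at 244 mm from C.
Taking moments about C: D_y·455 − (1.1·228)·244 − 770·328 + 110700 − 720·143 = 0 → D_y = 306015.2/455 = 672.561 ≈ 672.6 N.
ΣF_y = 0: C_y + 672.561 − 1.1·228 − 770 − 720 = 0 → C_y = 1068 N.
ΣF_x = 0: no horizontal applied forces, so C_x = 0.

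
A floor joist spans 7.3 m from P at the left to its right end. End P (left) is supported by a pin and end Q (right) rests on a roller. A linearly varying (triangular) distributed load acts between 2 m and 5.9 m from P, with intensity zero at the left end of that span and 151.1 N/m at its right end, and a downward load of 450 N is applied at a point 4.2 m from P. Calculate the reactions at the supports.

Resultant of the triangular load: ½ × 151.1 × 3.9 = 294.645 N, acting at 4.6 m from P (one-third of the span from the peak).
Moments about P: Q_y·7.3 − (½·151.1·3.9)·4.6 − 450·4.2 = 0 → Q_y = 3245.367/7.3 = 444.571 ≈ 444.6 N.
ΣF_y = 0: P_y + 444.571 − ½·151.1·3.9 − 450 = 0 → P_y = 300.1 N.
ΣF_x = 0: no horizontal applied forces, so P_x = 0.

P_x = 0, P_y = 300.1 N, Q_y = 444.6 N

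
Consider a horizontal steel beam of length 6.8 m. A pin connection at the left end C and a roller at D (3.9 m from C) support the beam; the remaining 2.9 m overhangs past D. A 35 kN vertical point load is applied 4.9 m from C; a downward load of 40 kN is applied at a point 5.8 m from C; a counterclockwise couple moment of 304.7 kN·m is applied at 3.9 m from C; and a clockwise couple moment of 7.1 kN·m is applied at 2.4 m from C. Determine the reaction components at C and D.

Moments about C: D_y·3.9 − 35·4.9 − 40·5.8 + 304.7 − 7.1 = 0 → D_y = 105.9/3.9 = 27.1538 ≈ 27.15 kN.
ΣF_y = 0: C_y + 27.1538 − 35 − 40 = 0 → C_y = 47.85 kN.
ΣF_x = 0: no horizontal applied forces, so C_x = 0.

C_x = 0, C_y = 47.85 kN, D_y = 27.15 kN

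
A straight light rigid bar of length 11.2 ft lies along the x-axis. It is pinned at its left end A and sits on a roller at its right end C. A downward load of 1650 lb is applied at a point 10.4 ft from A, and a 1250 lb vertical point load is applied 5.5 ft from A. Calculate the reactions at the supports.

Taking moments about A: C_y·11.2 − 1650·10.4 − 1250·5.5 = 0 → C_y = 24035/11.2 = 2145.98 ≈ 2146 lb.
ΣF_y = 0: A_y + 2145.98 − 1650 − 1250 = 0 → A_y = 754.0 lb.
ΣF_x = 0: no horizontal applied forces, so A_x = 0.

A_x = 0, A_y = 754.0 lb, C_y = 2146 lb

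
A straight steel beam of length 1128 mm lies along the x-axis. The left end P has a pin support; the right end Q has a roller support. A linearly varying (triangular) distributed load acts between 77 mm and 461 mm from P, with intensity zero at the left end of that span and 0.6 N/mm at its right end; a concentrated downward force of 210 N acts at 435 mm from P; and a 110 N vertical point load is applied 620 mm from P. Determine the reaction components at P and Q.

P_x = 0, P_y = 259.7 N, Q_y = 175.5 N

Resultant of the triangular load: ½ × 0.6 × 384 = 115.2 N, acting at 333 mm from P (one-third of the span from the peak).
Taking moments about P: Q_y·1128 − (½·0.6·384)·333 − 210·435 − 110·620 = 0 → Q_y = 197911.6/1128 = 175.454 ≈ 175.5 N.
ΣF_y = 0: P_y + 175.454 − ½·0.6·384 − 210 − 110 = 0 → P_y = 259.7 N.
ΣF_x = 0: no horizontal applied forces, so P_x = 0.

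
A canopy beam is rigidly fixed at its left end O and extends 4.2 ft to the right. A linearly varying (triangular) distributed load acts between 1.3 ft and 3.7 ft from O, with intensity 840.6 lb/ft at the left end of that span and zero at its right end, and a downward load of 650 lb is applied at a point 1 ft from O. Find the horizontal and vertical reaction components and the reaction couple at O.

Resultant of the triangular load: ½ × 840.6 × 2.4 = 1008.72 lb, acting at 2.1 ft from O (one-third of the span from the peak).
ΣF_x = 0: O_x = 0.
ΣF_y = 0: O_y − ½·840.6·2.4 − 650 = 0 → O_y = 1659 lb.
ΣM about O: M_O − (½·840.6·2.4)·2.1 − 650·1 = 0 → M_O = 2768 lb·ft.

O_x = 0, O_y = 1659 lb, M_O = 2768 lb·ft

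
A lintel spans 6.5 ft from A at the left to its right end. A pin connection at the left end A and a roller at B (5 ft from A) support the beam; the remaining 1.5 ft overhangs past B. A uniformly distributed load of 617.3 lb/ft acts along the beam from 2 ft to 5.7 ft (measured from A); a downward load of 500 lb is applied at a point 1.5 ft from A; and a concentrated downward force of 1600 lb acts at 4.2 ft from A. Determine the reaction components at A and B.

Resultant of the distributed load: 617.3 × 3.7 = 2284.01 lb at 3.85 ft from A.
Taking moments about A: B_y·5 − (617.3·3.7)·3.85 − 500·1.5 − 1600·4.2 = 0 → B_y = 16263.4385/5 = 3252.69 ≈ 3253 lb.
ΣF_y = 0: A_y + 3252.69 − 617.3·3.7 − 500 − 1600 = 0 → A_y = 1131 lb.
ΣF_x = 0: no horizontal applied forces, so A_x = 0.

A_x = 0, A_y = 1131 lb, B_y = 3253 lb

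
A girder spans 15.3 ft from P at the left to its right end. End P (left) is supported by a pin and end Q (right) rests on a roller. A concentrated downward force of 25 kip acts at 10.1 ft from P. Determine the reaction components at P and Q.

P_x = 0, P_y = 8.497 kip, Q_y = 16.50 kip

ΣM about P: Q_y·15.3 − 25·10.1 = 0 → Q_y = 252.5/15.3 = 16.5033 ≈ 16.50 kip.
ΣF_y = 0: P_y + 16.5033 − 25 = 0 → P_y = 8.497 kip.
ΣF_x = 0: no horizontal applied forces, so P_x = 0.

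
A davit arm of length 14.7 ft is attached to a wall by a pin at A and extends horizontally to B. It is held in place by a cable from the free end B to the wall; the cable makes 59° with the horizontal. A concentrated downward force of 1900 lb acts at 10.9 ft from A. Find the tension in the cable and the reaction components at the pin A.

ΣM about A: T·sin59°·14.7 − 1900·10.9 = 0 → T = 20710/(14.7·0.857167) = 1643.6 ≈ 1644 lb.
ΣF_x = 0: A_x − T·cos59° = 0 → A_x = 1643.6 × 0.515038 = 846.5 lb.
ΣF_y = 0: A_y + T·sin59° − 1900 = 0 → A_y = 1900 − 1643.6 × 0.857167 = 491.2 lb.

T = 1644 lb, A_x = 846.5 lb, A_y = 491.2 lb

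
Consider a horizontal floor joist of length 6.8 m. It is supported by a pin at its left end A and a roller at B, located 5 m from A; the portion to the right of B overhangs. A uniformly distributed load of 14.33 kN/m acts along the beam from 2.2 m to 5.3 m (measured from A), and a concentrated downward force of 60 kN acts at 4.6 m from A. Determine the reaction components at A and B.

Resultant of the distributed load: 14.33 × 3.1 = 44.423 kN at 3.75 m from A.
ΣM about A: B_y·5 − (14.33·3.1)·3.75 − 60·4.6 = 0 → B_y = 442.58625/5 = 88.5173 ≈ 88.52 kN.
ΣF_y = 0: A_y + 88.5173 − 14.33·3.1 − 60 = 0 → A_y = 15.91 kN.
ΣF_x = 0: no horizontal applied forces, so A_x = 0.

A_x = 0, A_y = 15.91 kN, B_y = 88.52 kN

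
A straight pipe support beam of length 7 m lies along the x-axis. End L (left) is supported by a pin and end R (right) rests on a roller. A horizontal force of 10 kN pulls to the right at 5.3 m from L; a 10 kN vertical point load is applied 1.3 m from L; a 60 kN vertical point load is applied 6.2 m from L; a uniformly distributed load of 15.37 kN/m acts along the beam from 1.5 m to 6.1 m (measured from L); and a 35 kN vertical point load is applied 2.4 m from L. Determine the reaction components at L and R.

L_x = -10.00 kN, L_y = 70.32 kN, R_y = 105.4 kN

Resultant of the distributed load: 15.37 × 4.6 = 70.702 kN at 3.8 m from L.
ΣM about L: R_y·7 − 10·1.3 − 60·6.2 − (15.37·4.6)·3.8 − 35·2.4 = 0 → R_y = 737.6676/7 = 105.381 ≈ 105.4 kN.
ΣF_y = 0: L_y + 105.381 − 10 − 60 − 15.37·4.6 − 35 = 0 → L_y = 70.32 kN.
ΣF_x = 0: L_x + 10 = 0 → L_x = -10.00 kN.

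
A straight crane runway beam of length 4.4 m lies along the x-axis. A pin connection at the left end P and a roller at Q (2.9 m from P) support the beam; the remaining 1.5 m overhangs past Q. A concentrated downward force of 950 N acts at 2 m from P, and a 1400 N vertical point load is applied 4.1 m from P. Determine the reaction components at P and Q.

P_x = 0, P_y = -284.5 N, Q_y = 2634 N

Taking moments about P: Q_y·2.9 − 950·2 − 1400·4.1 = 0 → Q_y = 7640/2.9 = 2634.48 ≈ 2634 N.
ΣF_y = 0: P_y + 2634.48 − 950 − 1400 = 0 → P_y = -284.5 N.
ΣF_x = 0: no horizontal applied forces, so P_x = 0.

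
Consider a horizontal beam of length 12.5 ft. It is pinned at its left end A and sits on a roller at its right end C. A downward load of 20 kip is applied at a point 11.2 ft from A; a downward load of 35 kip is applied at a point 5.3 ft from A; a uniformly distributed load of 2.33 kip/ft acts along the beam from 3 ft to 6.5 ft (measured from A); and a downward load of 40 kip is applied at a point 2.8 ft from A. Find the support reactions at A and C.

Resultant of the distributed load: 2.33 × 3.5 = 8.155 kip at 4.75 ft from A.
ΣM about A: C_y·12.5 − 20·11.2 − 35·5.3 − (2.33·3.5)·4.75 − 40·2.8 = 0 → C_y = 560.23625/12.5 = 44.8189 ≈ 44.82 kip.
ΣF_y = 0: A_y + 44.8189 − 20 − 35 − 2.33·3.5 − 40 = 0 → A_y = 58.34 kip.
ΣF_x = 0: no horizontal applied forces, so A_x = 0.

A_x = 0, A_y = 58.34 kip, C_y = 44.82 kip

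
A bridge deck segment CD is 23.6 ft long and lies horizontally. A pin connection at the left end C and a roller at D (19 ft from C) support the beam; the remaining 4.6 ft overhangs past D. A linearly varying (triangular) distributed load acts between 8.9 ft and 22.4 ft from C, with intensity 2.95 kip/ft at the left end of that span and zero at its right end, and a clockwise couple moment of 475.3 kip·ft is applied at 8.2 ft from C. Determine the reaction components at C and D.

Resultant of the triangular load: ½ × 2.95 × 13.5 = 19.9125 kip, acting at 13.4 ft from C (one-third of the span from the peak).
ΣM about C: D_y·19 − (½·2.95·13.5)·13.4 − 475.3 = 0 → D_y = 742.1275/19 = 39.0593 ≈ 39.06 kip.
ΣF_y = 0: C_y + 39.0593 − ½·2.95·13.5 = 0 → C_y = -19.15 kip.
ΣF_x = 0: no horizontal applied forces, so C_x = 0.

C_x = 0, C_y = -19.15 kip, D_y = 39.06 kip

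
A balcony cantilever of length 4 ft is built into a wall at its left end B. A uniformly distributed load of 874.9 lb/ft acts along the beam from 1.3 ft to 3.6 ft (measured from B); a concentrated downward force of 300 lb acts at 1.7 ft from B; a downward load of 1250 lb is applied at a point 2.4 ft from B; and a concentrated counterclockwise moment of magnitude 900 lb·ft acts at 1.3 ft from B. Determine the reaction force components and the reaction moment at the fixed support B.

Resultant of the distributed load: 874.9 × 2.3 = 2012.27 lb at 2.45 ft from B.
ΣF_x = 0: B_x = 0.
ΣF_y = 0: B_y − 874.9·2.3 − 300 − 1250 = 0 → B_y = 3562 lb.
ΣM about B: M_B − (874.9·2.3)·2.45 − 300·1.7 − 1250·2.4 + 900 = 0 → M_B = 7540 lb·ft.

B_x = 0, B_y = 3562 lb, M_B = 7540 lb·ft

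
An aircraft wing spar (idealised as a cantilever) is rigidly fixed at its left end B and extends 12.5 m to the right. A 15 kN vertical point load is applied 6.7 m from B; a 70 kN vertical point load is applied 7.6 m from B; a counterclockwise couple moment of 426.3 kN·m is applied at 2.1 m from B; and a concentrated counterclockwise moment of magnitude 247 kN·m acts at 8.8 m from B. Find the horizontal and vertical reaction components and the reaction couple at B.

ΣF_x = 0: B_x = 0.
ΣF_y = 0: B_y − 15 − 70 = 0 → B_y = 85.00 kN.
ΣM about B: M_B − 15·6.7 − 70·7.6 + 426.3 + 247 = 0 → M_B = -40.80 kN·m.

B_x = 0, B_y = 85.00 kN, M_B = -40.80 kN·m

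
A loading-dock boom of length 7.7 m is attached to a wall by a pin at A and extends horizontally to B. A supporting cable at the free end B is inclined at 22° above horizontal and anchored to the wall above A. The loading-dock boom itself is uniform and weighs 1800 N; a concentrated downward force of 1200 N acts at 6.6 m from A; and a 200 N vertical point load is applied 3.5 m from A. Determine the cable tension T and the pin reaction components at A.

T = 5391 N, A_x = 4998 N, A_y = 1181 N

ΣM about A: T·sin22°·7.7 − 1800·3.85 − 1200·6.6 − 200·3.5 = 0 → T = 15550/(7.7·0.374607) = 5390.93 ≈ 5391 N.
ΣF_x = 0: A_x − T·cos22° = 0 → A_x = 5390.93 × 0.927184 = 4998 N.
ΣF_y = 0: A_y + T·sin22° − 1800 − 1200 − 200 = 0 → A_y = 3200 − 5390.93 × 0.374607 = 1181 N.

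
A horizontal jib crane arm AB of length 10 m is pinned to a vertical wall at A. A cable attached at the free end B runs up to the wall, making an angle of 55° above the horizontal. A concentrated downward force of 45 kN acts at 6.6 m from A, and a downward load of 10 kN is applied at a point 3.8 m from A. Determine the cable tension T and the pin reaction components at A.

T = 40.90 kN, A_x = 23.46 kN, A_y = 21.50 kN

ΣM about A: T·sin55°·10 − 45·6.6 − 10·3.8 = 0 → T = 335/(10·0.819152) = 40.896 ≈ 40.90 kN.
ΣF_x = 0: A_x − T·cos55° = 0 → A_x = 40.896 × 0.573576 = 23.46 kN.
ΣF_y = 0: A_y + T·sin55° − 45 − 10 = 0 → A_y = 55 − 40.896 × 0.819152 = 21.50 kN.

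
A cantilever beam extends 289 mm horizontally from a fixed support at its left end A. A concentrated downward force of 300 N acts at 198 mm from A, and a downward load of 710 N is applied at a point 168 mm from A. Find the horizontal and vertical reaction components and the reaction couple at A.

ΣF_x = 0: A_x = 0.
ΣF_y = 0: A_y − 300 − 710 = 0 → A_y = 1010 N.
ΣM about A: M_A − 300·198 − 710·168 = 0 → M_A = 178700 N·mm.

A_x = 0, A_y = 1010 N, M_A = 178700 N·mm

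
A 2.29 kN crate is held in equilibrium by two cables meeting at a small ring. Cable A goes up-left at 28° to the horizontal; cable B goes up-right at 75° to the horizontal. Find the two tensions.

T_A = 0.6083 kN, T_B = 2.075 kN

ΣF_x = 0: −T_A·cos28° + T_B·cos75° = 0 → T_B = 3.41145·T_A.
ΣF_y = 0: T_A·sin28° + T_B·sin75° = 2.29.
Substitute: T_A·(0.469472 + 3.41145·0.965926) = 2.29 → T_A = 0.608285 ≈ 0.6083 kN.
Then T_B = 3.41145 × 0.608285 = 2.075 kN.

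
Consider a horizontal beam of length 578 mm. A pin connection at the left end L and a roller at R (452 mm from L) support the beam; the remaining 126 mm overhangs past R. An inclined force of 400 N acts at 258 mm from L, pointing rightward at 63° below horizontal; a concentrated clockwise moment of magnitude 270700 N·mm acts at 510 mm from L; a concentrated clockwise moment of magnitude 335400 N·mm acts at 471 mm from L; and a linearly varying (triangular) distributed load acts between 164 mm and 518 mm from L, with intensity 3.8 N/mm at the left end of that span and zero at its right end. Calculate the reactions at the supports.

L_x = -181.6 N, L_y = -935.0 N, R_y = 1964 N

Resultant of the triangular load: ½ × 3.8 × 354 = 672.6 N, acting at 282 mm from L (one-third of the span from the peak).
ΣM about L: R_y·452 − 400·sin63°·258 − 270700 − 335400 − (½·3.8·354)·282 = 0 → R_y = 887725/452 = 1963.99 ≈ 1964 N.
ΣF_y = 0: L_y + 1963.99 − 400·sin63° − ½·3.8·354 = 0 → L_y = -935.0 N.
ΣF_x = 0: L_x + 400·cos63° = 0 → L_x = -181.6 N.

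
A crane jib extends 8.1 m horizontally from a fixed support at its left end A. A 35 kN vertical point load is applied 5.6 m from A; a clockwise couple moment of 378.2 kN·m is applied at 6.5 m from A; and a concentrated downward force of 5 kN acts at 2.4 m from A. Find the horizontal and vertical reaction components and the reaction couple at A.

A_x = 0, A_y = 40.00 kN, M_A = 586.2 kN·m

ΣF_x = 0: A_x = 0.
ΣF_y = 0: A_y − 35 − 5 = 0 → A_y = 40.00 kN.
ΣM about A: M_A − 35·5.6 − 378.2 − 5·2.4 = 0 → M_A = 586.2 kN·m.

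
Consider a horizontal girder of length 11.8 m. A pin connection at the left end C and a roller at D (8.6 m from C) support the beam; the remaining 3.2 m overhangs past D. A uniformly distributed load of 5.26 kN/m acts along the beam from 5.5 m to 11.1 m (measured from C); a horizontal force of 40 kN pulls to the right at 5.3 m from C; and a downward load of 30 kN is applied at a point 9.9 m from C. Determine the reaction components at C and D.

Resultant of the distributed load: 5.26 × 5.6 = 29.456 kN at 8.3 m from C.
ΣM about C: D_y·8.6 − (5.26·5.6)·8.3 − 30·9.9 = 0 → D_y = 541.4848/8.6 = 62.9633 ≈ 62.96 kN.
ΣF_y = 0: C_y + 62.9633 − 5.26·5.6 − 30 = 0 → C_y = -3.507 kN.
ΣF_x = 0: C_x + 40 = 0 → C_x = -40.00 kN.

C_x = -40.00 kN, C_y = -3.507 kN, D_y = 62.96 kN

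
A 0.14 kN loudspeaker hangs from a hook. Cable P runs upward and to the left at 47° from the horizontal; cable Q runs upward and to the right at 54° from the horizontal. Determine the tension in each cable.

T_P = 0.08383 kN, T_Q = 0.09727 kN

ΣF_x = 0: −T_P·cos47° + T_Q·cos54° = 0 → T_Q = 1.16028·T_P.
ΣF_y = 0: T_P·sin47° + T_Q·sin54° = 0.14.
Substitute: T_P·(0.731354 + 1.16028·0.809017) = 0.14 → T_P = 0.0838303 ≈ 0.08383 kN.
Then T_Q = 1.16028 × 0.0838303 = 0.09727 kN.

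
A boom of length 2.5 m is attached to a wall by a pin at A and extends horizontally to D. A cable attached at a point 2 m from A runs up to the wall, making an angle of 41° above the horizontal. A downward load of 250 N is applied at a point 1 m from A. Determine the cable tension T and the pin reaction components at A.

T = 190.5 N, A_x = 143.8 N, A_y = 125.0 N

ΣM about A: T·sin41°·2 − 250·1 = 0 → T = 250/(2·0.656059) = 190.532 ≈ 190.5 N.
ΣF_x = 0: A_x − T·cos41° = 0 → A_x = 190.532 × 0.75471 = 143.8 N.
ΣF_y = 0: A_y + T·sin41° − 250 = 0 → A_y = 250 − 190.532 × 0.656059 = 125.0 N.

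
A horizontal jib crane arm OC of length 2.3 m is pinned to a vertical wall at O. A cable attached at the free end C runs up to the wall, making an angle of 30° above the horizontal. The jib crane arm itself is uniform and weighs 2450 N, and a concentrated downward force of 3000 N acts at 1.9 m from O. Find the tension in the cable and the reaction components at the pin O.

T = 7407 N, O_x = 6414 N, O_y = 1747 N

ΣM about O: T·sin30°·2.3 − 2450·1.15 − 3000·1.9 = 0 → T = 8517.5/(2.3·0.5) = 7406.52 ≈ 7407 N.
ΣF_x = 0: O_x − T·cos30° = 0 → O_x = 7406.52 × 0.866025 = 6414 N.
ΣF_y = 0: O_y + T·sin30° − 2450 − 3000 = 0 → O_y = 5450 − 7406.52 × 0.5 = 1747 N.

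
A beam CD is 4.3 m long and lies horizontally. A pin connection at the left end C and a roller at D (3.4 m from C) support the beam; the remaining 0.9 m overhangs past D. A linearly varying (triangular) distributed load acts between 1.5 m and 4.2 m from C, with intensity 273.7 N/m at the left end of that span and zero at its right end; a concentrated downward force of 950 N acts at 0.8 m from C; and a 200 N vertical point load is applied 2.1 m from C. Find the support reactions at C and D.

C_x = 0, C_y = 911.6 N, D_y = 607.9 N

Resultant of the triangular load: ½ × 273.7 × 2.7 = 369.495 N, acting at 2.4 m from C (one-third of the span from the peak).
ΣM about C: D_y·3.4 − (½·273.7·2.7)·2.4 − 950·0.8 − 200·2.1 = 0 → D_y = 2066.788/3.4 = 607.879 ≈ 607.9 N.
ΣF_y = 0: C_y + 607.879 − ½·273.7·2.7 − 950 − 200 = 0 → C_y = 911.6 N.
ΣF_x = 0: no horizontal applied forces, so C_x = 0.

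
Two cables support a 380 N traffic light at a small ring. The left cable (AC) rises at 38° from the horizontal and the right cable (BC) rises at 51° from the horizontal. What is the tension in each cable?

T_AC = 239.2 N, T_BC = 299.5 N

ΣF_x = 0: −T_AC·cos38° + T_BC·cos51° = 0 → T_BC = 1.25216·T_AC.
ΣF_y = 0: T_AC·sin38° + T_BC·sin51° = 380.
Substitute: T_AC·(0.615661 + 1.25216·0.777146) = 380 → T_AC = 239.178 ≈ 239.2 N.
Then T_BC = 1.25216 × 239.178 = 299.5 N.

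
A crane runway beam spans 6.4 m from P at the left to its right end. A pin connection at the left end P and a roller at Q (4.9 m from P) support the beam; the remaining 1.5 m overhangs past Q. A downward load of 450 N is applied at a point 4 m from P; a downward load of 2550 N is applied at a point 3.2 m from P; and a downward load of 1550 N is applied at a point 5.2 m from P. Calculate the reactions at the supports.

P_x = 0, P_y = 872.4 N, Q_y = 3678 N

ΣM about P: Q_y·4.9 − 450·4 − 2550·3.2 − 1550·5.2 = 0 → Q_y = 18020/4.9 = 3677.55 ≈ 3678 N.
ΣF_y = 0: P_y + 3677.55 − 450 − 2550 − 1550 = 0 → P_y = 872.4 N.
ΣF_x = 0: no horizontal applied forces, so P_x = 0.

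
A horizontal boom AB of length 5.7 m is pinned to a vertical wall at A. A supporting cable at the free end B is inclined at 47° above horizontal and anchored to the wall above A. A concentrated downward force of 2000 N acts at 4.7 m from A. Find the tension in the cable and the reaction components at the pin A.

ΣM about A: T·sin47°·5.7 − 2000·4.7 = 0 → T = 9400/(5.7·0.731354) = 2254.89 ≈ 2255 N.
ΣF_x = 0: A_x − T·cos47° = 0 → A_x = 2254.89 × 0.681998 = 1538 N.
ΣF_y = 0: A_y + T·sin47° − 2000 = 0 → A_y = 2000 − 2254.89 × 0.731354 = 350.9 N.

T = 2255 N, A_x = 1538 N, A_y = 350.9 N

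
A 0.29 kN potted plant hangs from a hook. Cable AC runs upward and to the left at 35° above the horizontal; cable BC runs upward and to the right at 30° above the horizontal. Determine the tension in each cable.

ΣF_x = 0: −T_AC·cos35° + T_BC·cos30° = 0 → T_BC = 0.945875·T_AC.
ΣF_y = 0: T_AC·sin35° + T_BC·sin30° = 0.29.
Substitute: T_AC·(0.573576 + 0.945875·0.5) = 0.29 → T_AC = 0.277111 ≈ 0.2771 kN.
Then T_BC = 0.945875 × 0.277111 = 0.2621 kN.

T_AC = 0.2771 kN, T_BC = 0.2621 kN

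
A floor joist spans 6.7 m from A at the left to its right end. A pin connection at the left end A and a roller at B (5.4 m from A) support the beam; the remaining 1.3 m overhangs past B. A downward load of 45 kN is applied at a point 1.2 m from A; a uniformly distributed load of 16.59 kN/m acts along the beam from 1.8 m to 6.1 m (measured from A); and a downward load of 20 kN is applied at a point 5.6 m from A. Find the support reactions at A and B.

Resultant of the distributed load: 16.59 × 4.3 = 71.337 kN at 3.95 m from A.
Moments about A: B_y·5.4 − 45·1.2 − (16.59·4.3)·3.95 − 20·5.6 = 0 → B_y = 447.78115/5.4 = 82.9224 ≈ 82.92 kN.
ΣF_y = 0: A_y + 82.9224 − 45 − 16.59·4.3 − 20 = 0 → A_y = 53.41 kN.
ΣF_x = 0: no horizontal applied forces, so A_x = 0.

A_x = 0, A_y = 53.41 kN, B_y = 82.92 kN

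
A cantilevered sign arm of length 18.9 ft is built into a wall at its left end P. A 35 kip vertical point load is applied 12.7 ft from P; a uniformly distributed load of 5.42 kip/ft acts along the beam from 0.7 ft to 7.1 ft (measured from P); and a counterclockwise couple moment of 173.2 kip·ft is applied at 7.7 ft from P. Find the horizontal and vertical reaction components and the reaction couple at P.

Resultant of the distributed load: 5.42 × 6.4 = 34.688 kip at 3.9 ft from P.
ΣF_x = 0: P_x = 0.
ΣF_y = 0: P_y − 35 − 5.42·6.4 = 0 → P_y = 69.69 kip.
ΣM about P: M_P − 35·12.7 − (5.42·6.4)·3.9 + 173.2 = 0 → M_P = 406.6 kip·ft.

P_x = 0, P_y = 69.69 kip, M_P = 406.6 kip·ft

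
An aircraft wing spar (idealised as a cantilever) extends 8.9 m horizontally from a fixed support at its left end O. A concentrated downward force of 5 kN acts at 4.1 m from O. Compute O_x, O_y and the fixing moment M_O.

O_x = 0, O_y = 5.000 kN, M_O = 20.50 kN·m

ΣF_x = 0: O_x = 0.
ΣF_y = 0: O_y − 5 = 0 → O_y = 5.000 kN.
ΣM about O: M_O − 5·4.1 = 0 → M_O = 20.50 kN·m.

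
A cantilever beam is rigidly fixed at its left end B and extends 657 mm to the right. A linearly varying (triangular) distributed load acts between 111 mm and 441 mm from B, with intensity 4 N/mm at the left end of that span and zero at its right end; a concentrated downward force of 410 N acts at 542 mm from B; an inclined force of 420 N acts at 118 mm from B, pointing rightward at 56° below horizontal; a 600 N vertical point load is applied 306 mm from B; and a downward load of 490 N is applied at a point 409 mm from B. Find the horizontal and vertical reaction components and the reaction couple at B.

B_x = -234.9 N, B_y = 2508 N, M_B = 793200 N·mm

Resultant of the triangular load: ½ × 4 × 330 = 660 N, acting at 221 mm from B (one-third of the span from the peak).
ΣF_x = 0: B_x + 420·cos56° = 0 → B_x = -234.9 N.
ΣF_y = 0: B_y − ½·4·330 − 410 − 420·sin56° − 600 − 490 = 0 → B_y = 2508 N.
ΣM about B: M_B − (½·4·330)·221 − 410·542 − 420·sin56°·118 − 600·306 − 490·409 = 0 → M_B = 793200 N·mm.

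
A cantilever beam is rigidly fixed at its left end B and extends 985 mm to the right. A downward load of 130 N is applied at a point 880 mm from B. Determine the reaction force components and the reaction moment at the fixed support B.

ΣF_x = 0: B_x = 0.
ΣF_y = 0: B_y − 130 = 0 → B_y = 130.0 N.
ΣM about B: M_B − 130·880 = 0 → M_B = 114400 N·mm.

B_x = 0, B_y = 130.0 N, M_B = 114400 N·mm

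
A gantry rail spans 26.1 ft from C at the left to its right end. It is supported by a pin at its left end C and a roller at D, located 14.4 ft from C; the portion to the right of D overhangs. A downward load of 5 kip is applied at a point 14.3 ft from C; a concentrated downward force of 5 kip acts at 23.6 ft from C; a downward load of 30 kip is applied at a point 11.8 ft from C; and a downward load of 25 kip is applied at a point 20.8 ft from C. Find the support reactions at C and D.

ΣM about C: D_y·14.4 − 5·14.3 − 5·23.6 − 30·11.8 − 25·20.8 = 0 → D_y = 1063.5/14.4 = 73.8542 ≈ 73.85 kip.
ΣF_y = 0: C_y + 73.8542 − 5 − 5 − 30 − 25 = 0 → C_y = -8.854 kip.
ΣF_x = 0: no horizontal applied forces, so C_x = 0.

C_x = 0, C_y = -8.854 kip, D_y = 73.85 kip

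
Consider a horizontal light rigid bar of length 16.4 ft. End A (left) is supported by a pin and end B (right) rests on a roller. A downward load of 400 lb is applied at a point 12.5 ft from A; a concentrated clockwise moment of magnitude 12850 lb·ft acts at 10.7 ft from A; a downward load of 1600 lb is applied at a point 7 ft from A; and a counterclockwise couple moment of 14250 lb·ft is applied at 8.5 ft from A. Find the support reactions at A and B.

Moments about A: B_y·16.4 − 400·12.5 − 12850 − 1600·7 + 14250 = 0 → B_y = 14800/16.4 = 902.439 ≈ 902.4 lb.
ΣF_y = 0: A_y + 902.439 − 400 − 1600 = 0 → A_y = 1098 lb.
ΣF_x = 0: no horizontal applied forces, so A_x = 0.

A_x = 0, A_y = 1098 lb, B_y = 902.4 lb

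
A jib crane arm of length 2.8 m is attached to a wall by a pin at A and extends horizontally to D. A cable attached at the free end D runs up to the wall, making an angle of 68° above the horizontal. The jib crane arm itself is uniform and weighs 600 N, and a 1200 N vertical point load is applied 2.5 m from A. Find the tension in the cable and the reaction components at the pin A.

T = 1479 N, A_x = 554.1 N, A_y = 428.6 N

ΣM about A: T·sin68°·2.8 − 600·1.4 − 1200·2.5 = 0 → T = 3840/(2.8·0.927184) = 1479.13 ≈ 1479 N.
ΣF_x = 0: A_x − T·cos68° = 0 → A_x = 1479.13 × 0.374607 = 554.1 N.
ΣF_y = 0: A_y + T·sin68° − 600 − 1200 = 0 → A_y = 1800 − 1479.13 × 0.927184 = 428.6 N.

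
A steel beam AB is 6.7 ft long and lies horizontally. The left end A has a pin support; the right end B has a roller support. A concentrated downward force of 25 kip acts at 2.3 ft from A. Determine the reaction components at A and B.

A_x = 0, A_y = 16.42 kip, B_y = 8.582 kip

Taking moments about A: B_y·6.7 − 25·2.3 = 0 → B_y = 57.5/6.7 = 8.58209 ≈ 8.582 kip.
ΣF_y = 0: A_y + 8.58209 − 25 = 0 → A_y = 16.42 kip.
ΣF_x = 0: no horizontal applied forces, so A_x = 0.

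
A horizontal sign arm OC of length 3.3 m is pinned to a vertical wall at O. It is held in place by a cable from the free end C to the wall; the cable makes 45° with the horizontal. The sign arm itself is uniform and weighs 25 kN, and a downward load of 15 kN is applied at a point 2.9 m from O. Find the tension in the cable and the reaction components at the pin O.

T = 36.32 kN, O_x = 25.68 kN, O_y = 14.32 kN

ΣM about O: T·sin45°·3.3 − 25·1.65 − 15·2.9 = 0 → T = 84.75/(3.3·0.707107) = 36.3196 ≈ 36.32 kN.
ΣF_x = 0: O_x − T·cos45° = 0 → O_x = 36.3196 × 0.707107 = 25.68 kN.
ΣF_y = 0: O_y + T·sin45° − 25 − 15 = 0 → O_y = 40 − 36.3196 × 0.707107 = 14.32 kN.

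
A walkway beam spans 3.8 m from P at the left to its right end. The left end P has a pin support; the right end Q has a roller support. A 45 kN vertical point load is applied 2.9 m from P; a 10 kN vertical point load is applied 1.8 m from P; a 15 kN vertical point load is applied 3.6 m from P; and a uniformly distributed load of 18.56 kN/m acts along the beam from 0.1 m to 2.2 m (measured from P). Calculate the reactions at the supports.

P_x = 0, P_y = 43.89 kN, Q_y = 65.08 kN

Resultant of the distributed load: 18.56 × 2.1 = 38.976 kN at 1.15 m from P.
ΣM about P: Q_y·3.8 − 45·2.9 − 10·1.8 − 15·3.6 − (18.56·2.1)·1.15 = 0 → Q_y = 247.3224/3.8 = 65.0848 ≈ 65.08 kN.
ΣF_y = 0: P_y + 65.0848 − 45 − 10 − 15 − 18.56·2.1 = 0 → P_y = 43.89 kN.
ΣF_x = 0: no horizontal applied forces, so P_x = 0.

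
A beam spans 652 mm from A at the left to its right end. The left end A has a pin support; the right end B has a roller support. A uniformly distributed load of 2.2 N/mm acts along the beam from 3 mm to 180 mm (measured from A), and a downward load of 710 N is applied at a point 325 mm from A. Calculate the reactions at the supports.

A_x = 0, A_y = 690.8 N, B_y = 408.6 N

Resultant of the distributed load: 2.2 × 177 = 389.4 N at 91.5 mm from A.
Moments about A: B_y·652 − (2.2·177)·91.5 − 710·325 = 0 → B_y = 266380.1/652 = 408.558 ≈ 408.6 N.
ΣF_y = 0: A_y + 408.558 − 2.2·177 − 710 = 0 → A_y = 690.8 N.
ΣF_x = 0: no horizontal applied forces, so A_x = 0.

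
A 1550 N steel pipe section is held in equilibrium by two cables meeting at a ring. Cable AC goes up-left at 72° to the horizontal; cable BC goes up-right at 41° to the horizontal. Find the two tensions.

T_AC = 1271 N, T_BC = 520.3 N

ΣF_x = 0: −T_AC·cos72° + T_BC·cos41° = 0 → T_BC = 0.409452·T_AC.
ΣF_y = 0: T_AC·sin72° + T_BC·sin41° = 1550.
Substitute: T_AC·(0.951057 + 0.409452·0.656059) = 1550 → T_AC = 1270.82 ≈ 1271 N.
Then T_BC = 0.409452 × 1270.82 = 520.3 N.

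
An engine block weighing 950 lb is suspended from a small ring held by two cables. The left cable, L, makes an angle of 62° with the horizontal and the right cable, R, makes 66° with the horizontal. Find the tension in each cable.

T_L = 490.3 lb, T_R = 566.0 lb

ΣF_x = 0: −T_L·cos62° + T_R·cos66° = 0 → T_R = 1.15424·T_L.
ΣF_y = 0: T_L·sin62° + T_R·sin66° = 950.
Substitute: T_L·(0.882948 + 1.15424·0.913545) = 950 → T_L = 490.348 ≈ 490.3 lb.
Then T_R = 1.15424 × 490.348 = 566.0 lb.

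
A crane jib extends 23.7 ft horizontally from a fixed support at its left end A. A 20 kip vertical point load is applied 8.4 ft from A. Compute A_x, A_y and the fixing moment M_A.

ΣF_x = 0: A_x = 0.
ΣF_y = 0: A_y − 20 = 0 → A_y = 20.00 kip.
ΣM about A: M_A − 20·8.4 = 0 → M_A = 168.0 kip·ft.

A_x = 0, A_y = 20.00 kip, M_A = 168.0 kip·ft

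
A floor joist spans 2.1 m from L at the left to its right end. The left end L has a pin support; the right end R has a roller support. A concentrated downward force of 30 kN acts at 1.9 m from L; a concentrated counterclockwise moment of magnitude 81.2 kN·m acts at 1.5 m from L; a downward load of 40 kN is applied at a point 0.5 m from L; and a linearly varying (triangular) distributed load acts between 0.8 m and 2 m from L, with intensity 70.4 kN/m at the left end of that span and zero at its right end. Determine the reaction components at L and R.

L_x = 0, L_y = 90.10 kN, R_y = 22.14 kN

Resultant of the triangular load: ½ × 70.4 × 1.2 = 42.24 kN, acting at 1.2 m from L (one-third of the span from the peak).
Taking moments about L: R_y·2.1 − 30·1.9 + 81.2 − 40·0.5 − (½·70.4·1.2)·1.2 = 0 → R_y = 46.488/2.1 = 22.1371 ≈ 22.14 kN.
ΣF_y = 0: L_y + 22.1371 − 30 − 40 − ½·70.4·1.2 = 0 → L_y = 90.10 kN.
ΣF_x = 0: no horizontal applied forces, so L_x = 0.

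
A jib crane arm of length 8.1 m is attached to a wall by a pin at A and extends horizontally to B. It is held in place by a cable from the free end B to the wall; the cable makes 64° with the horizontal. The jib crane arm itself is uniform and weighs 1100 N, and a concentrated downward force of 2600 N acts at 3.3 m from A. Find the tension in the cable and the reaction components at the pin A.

T = 1790 N, A_x = 784.9 N, A_y = 2091 N

ΣM about A: T·sin64°·8.1 − 1100·4.05 − 2600·3.3 = 0 → T = 13035/(8.1·0.898794) = 1790.47 ≈ 1790 N.
ΣF_x = 0: A_x − T·cos64° = 0 → A_x = 1790.47 × 0.438371 = 784.9 N.
ΣF_y = 0: A_y + T·sin64° − 1100 − 2600 = 0 → A_y = 3700 − 1790.47 × 0.898794 = 2091 N.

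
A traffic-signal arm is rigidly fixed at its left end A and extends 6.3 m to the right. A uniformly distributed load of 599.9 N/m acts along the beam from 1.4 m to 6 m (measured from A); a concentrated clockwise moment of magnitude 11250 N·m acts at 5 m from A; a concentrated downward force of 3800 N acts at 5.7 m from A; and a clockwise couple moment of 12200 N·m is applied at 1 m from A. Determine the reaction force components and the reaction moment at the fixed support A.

Resultant of the distributed load: 599.9 × 4.6 = 2759.54 N at 3.7 m from A.
ΣF_x = 0: A_x = 0.
ΣF_y = 0: A_y − 599.9·4.6 − 3800 = 0 → A_y = 6560 N.
ΣM about A: M_A − (599.9·4.6)·3.7 − 11250 − 3800·5.7 − 12200 = 0 → M_A = 55320 N·m.

A_x = 0, A_y = 6560 N, M_A = 55320 N·m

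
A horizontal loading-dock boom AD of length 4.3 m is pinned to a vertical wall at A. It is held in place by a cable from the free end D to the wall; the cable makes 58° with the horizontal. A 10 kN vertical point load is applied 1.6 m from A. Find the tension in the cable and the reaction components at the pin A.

T = 4.388 kN, A_x = 2.325 kN, A_y = 6.279 kN

ΣM about A: T·sin58°·4.3 − 10·1.6 = 0 → T = 16/(4.3·0.848048) = 4.38764 ≈ 4.388 kN.
ΣF_x = 0: A_x − T·cos58° = 0 → A_x = 4.38764 × 0.529919 = 2.325 kN.
ΣF_y = 0: A_y + T·sin58° − 10 = 0 → A_y = 10 − 4.38764 × 0.848048 = 6.279 kN.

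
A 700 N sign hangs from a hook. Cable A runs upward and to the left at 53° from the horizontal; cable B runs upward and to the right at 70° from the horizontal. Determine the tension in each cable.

ΣF_x = 0: −T_A·cos53° + T_B·cos70° = 0 → T_B = 1.75959·T_A.
ΣF_y = 0: T_A·sin53° + T_B·sin70° = 700.
Substitute: T_A·(0.798636 + 1.75959·0.939693) = 700 → T_A = 285.468 ≈ 285.5 N.
Then T_B = 1.75959 × 285.468 = 502.3 N.

T_A = 285.5 N, T_B = 502.3 N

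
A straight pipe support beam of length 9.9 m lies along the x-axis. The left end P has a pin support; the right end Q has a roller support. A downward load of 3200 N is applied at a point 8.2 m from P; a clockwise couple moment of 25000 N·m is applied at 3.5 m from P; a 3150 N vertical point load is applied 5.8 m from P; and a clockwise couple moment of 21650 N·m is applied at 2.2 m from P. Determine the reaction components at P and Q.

P_x = 0, P_y = -2858 N, Q_y = 9208 N

Moments about P: Q_y·9.9 − 3200·8.2 − 25000 − 3150·5.8 − 21650 = 0 → Q_y = 91160/9.9 = 9208.08 ≈ 9208 N.
ΣF_y = 0: P_y + 9208.08 − 3200 − 3150 = 0 → P_y = -2858 N.
ΣF_x = 0: no horizontal applied forces, so P_x = 0.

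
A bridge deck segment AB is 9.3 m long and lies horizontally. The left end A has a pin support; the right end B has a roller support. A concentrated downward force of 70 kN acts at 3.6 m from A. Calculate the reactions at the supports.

A_x = 0, A_y = 42.90 kN, B_y = 27.10 kN

ΣM about A: B_y·9.3 − 70·3.6 = 0 → B_y = 252/9.3 = 27.0968 ≈ 27.10 kN.
ΣF_y = 0: A_y + 27.0968 − 70 = 0 → A_y = 42.90 kN.
ΣF_x = 0: no horizontal applied forces, so A_x = 0.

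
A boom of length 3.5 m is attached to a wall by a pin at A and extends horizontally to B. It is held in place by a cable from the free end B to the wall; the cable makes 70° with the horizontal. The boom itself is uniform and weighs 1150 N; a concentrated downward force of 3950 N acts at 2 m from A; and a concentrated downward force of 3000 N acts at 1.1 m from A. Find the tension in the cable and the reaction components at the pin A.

T = 4017 N, A_x = 1374 N, A_y = 4325 N

ΣM about A: T·sin70°·3.5 − 1150·1.75 − 3950·2 − 3000·1.1 = 0 → T = 13212.5/(3.5·0.939693) = 4017.27 ≈ 4017 N.
ΣF_x = 0: A_x − T·cos70° = 0 → A_x = 4017.27 × 0.34202 = 1374 N.
ΣF_y = 0: A_y + T·sin70° − 1150 − 3950 − 3000 = 0 → A_y = 8100 − 4017.27 × 0.939693 = 4325 N.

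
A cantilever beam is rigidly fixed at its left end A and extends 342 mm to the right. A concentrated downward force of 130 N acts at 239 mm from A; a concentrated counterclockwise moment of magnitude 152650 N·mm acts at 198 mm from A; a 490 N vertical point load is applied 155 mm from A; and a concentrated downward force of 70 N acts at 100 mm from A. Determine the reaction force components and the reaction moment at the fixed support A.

ΣF_x = 0: A_x = 0.
ΣF_y = 0: A_y − 130 − 490 − 70 = 0 → A_y = 690.0 N.
ΣM about A: M_A − 130·239 + 152650 − 490·155 − 70·100 = 0 → M_A = -38630 N·mm.

A_x = 0, A_y = 690.0 N, M_A = -38630 N·mm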